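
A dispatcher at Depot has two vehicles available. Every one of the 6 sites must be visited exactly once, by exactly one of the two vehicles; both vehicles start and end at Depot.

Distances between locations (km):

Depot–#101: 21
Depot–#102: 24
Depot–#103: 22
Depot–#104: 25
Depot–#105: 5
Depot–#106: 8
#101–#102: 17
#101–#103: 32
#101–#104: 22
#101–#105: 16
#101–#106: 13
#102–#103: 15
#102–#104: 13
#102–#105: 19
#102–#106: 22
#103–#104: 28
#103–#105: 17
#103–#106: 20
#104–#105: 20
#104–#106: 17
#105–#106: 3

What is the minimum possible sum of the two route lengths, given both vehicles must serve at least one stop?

103 km — the smallest possible combined total.

Check every non-empty split of the stops between the two vehicles; for each half take its own optimal tour:
  {#101} + {#102, #103, #104, #105, #106}: 42 + 75 = 117
  {#102} + {#101, #103, #104, #105, #106}: 48 + 93 = 141
  {#101, #102} + {#103, #104, #105, #106}: 62 + 75 = 137
  {#103} + {#101, #102, #104, #105, #106}: 44 + 76 = 120
  {#101, #103} + {#102, #104, #105, #106}: 75 + 62 = 137
  {#102, #103} + {#101, #104, #105, #106}: 61 + 68 = 129
  … (31 splits in total)
  {#105} + {#101, #102, #103, #104, #106}: 10 + 93 = 103  ← best
Best: vehicle 1 Depot → #105 → Depot = 10; vehicle 2 Depot → #103 → #102 → #104 → #101 → #106 → Depot = 93; combined 103.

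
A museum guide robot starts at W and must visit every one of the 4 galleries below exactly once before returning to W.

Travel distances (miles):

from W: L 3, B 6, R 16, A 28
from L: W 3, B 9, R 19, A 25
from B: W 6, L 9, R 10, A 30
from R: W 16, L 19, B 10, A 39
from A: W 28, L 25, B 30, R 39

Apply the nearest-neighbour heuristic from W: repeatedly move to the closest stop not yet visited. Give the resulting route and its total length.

89 miles along W → L → B → R → A → W.

At W the remaining stops are L 3, B 6, R 16, A 28; go to L.
At L the remaining stops are B 9, R 19, A 25; go to B.
At B the remaining stops are R 10, A 30; go to R.
At R the remaining stops are A 39; go to A.
Return A→W: 28.
Total = 3 + 9 + 10 + 39 + 28 = 89.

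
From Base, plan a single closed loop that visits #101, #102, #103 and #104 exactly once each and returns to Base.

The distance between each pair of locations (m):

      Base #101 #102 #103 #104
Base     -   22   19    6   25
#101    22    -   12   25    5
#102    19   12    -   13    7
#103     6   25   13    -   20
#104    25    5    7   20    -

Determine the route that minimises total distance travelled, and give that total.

Shortest round trip = 53 m.

There are 12 distinct closed tours to check (reversals are equivalent).
Base - #101 - #102 - #103 - #104 - Base: 22+12+13+20+25 = 92
Base - #101 - #102 - #104 - #103 - Base: 22+12+7+20+6 = 67
Base - #101 - #103 - #102 - #104 - Base: 22+25+13+7+25 = 92
Base - #101 - #103 - #104 - #102 - Base: 22+25+20+7+19 = 93
Base - #101 - #104 - #102 - #103 - Base: 22+5+7+13+6 = 53
Base - #101 - #104 - #103 - #102 - Base: 22+5+20+13+19 = 79
Base - #102 - #101 - #103 - #104 - Base: 19+12+25+20+25 = 101
Base - #102 - #101 - #104 - #103 - Base: 19+12+5+20+6 = 62
Base - #102 - #103 - #101 - #104 - Base: 19+13+25+5+25 = 87
Base - #102 - #104 - #101 - #103 - Base: 19+7+5+25+6 = 62
Base - #103 - #101 - #102 - #104 - Base: 6+25+12+7+25 = 75
Base - #103 - #102 - #101 - #104 - Base: 6+13+12+5+25 = 61
The minimum is 53.
One optimal route: Base → #101 → #104 → #102 → #103 → Base (or its reverse).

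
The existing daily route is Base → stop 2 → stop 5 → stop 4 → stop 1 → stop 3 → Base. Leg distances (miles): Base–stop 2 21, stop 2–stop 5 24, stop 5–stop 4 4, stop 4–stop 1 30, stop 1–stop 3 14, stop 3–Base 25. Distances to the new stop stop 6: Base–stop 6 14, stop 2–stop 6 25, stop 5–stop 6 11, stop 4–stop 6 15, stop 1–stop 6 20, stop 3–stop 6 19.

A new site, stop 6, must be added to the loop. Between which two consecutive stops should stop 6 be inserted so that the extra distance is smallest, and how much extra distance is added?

+5 miles — insert stop 6 between stop 4 and stop 1.

Insertion cost between consecutive stops i–j is d(i,stop 6) + d(stop 6,j) − d(i,j):
  between Base and stop 2: 14 + 25 − 21 = 18
  between stop 2 and stop 5: 25 + 11 − 24 = 12
  between stop 5 and stop 4: 11 + 15 − 4 = 22
  between stop 4 and stop 1: 15 + 20 − 30 = 5
  between stop 1 and stop 3: 20 + 19 − 14 = 25
  between stop 3 and Base: 19 + 14 − 25 = 8
Cheapest insertion is between stop 4 and stop 1, adding 5.
New total = 118 + 5 = 123.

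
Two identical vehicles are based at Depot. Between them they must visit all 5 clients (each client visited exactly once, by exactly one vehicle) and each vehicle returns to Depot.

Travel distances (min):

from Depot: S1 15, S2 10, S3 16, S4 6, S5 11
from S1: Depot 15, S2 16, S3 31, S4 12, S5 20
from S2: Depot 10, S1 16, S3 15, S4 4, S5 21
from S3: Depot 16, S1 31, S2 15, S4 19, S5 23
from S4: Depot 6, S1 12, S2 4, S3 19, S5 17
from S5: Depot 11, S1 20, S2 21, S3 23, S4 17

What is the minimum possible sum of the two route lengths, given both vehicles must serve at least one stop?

Try each way of splitting the stops between the two vehicles (each non-empty) and, for each split, find the best tour for each vehicle:
  {S1} + {S2, S3, S4, S5}: 30 + 59 = 89
  {S2} + {S1, S3, S4, S5}: 20 + 77 = 97
  {S1, S2} + {S3, S4, S5}: 41 + 59 = 100
  {S3} + {S1, S2, S4, S5}: 32 + 57 = 89
  {S1, S3} + {S2, S4, S5}: 62 + 42 = 104
  {S2, S3} + {S1, S4, S5}: 41 + 49 = 90
  … (15 splits in total)
  {S1, S2, S3, S4} + {S5}: 62 + 22 = 84  ← best
Best: vehicle 1 Depot → S1 → S4 → S2 → S3 → Depot = 62; vehicle 2 Depot → S5 → Depot = 22; combined 84.

84 min — the smallest possible combined total.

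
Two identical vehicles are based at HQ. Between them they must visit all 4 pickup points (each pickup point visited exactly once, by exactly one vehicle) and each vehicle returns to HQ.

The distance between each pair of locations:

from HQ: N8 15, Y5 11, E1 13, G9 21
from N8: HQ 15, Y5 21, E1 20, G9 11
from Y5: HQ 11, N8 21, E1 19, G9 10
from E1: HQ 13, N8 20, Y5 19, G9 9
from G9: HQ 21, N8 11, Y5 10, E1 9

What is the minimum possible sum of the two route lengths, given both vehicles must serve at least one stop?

Minimum combined distance: 70.

There are 2^3 − 1 = 7 ways to divide the 4 stops into two non-empty groups. For each, the best each vehicle can do is its own shortest tour through its group:
  {N8} + {Y5, E1, G9}: 30 + 43 = 73
  {Y5} + {N8, E1, G9}: 22 + 48 = 70
  {N8, Y5} + {E1, G9}: 47 + 43 = 90
  {E1} + {N8, Y5, G9}: 26 + 47 = 73
  {N8, E1} + {Y5, G9}: 48 + 42 = 90
  {Y5, E1} + {N8, G9}: 43 + 47 = 90
  … (7 splits in total)
Best: vehicle 1 HQ → Y5 → HQ = 22; vehicle 2 HQ → N8 → G9 → E1 → HQ = 48; combined 70.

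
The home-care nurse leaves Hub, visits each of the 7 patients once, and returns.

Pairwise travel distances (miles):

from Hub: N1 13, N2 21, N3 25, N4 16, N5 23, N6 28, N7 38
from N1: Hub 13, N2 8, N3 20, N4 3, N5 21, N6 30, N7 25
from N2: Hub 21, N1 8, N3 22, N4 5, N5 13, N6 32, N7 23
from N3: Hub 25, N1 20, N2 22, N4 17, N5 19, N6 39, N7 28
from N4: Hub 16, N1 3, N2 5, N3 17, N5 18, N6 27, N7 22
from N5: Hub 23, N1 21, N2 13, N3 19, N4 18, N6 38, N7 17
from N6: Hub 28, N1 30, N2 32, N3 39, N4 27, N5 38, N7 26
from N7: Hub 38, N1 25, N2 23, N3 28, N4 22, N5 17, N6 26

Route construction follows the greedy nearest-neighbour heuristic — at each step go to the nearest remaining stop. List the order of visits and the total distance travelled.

At Hub the remaining stops are N1 13, N4 16, N2 21, N5 23, N3 25, N6 28, N7 38; go to N1.
At N1 the remaining stops are N4 3, N2 8, N3 20, N5 21, N7 25, N6 30; go to N4.
At N4 the remaining stops are N2 5, N3 17, N5 18, N7 22, N6 27; go to N2.
At N2 the remaining stops are N5 13, N3 22, N7 23, N6 32; go to N5.
At N5 the remaining stops are N7 17, N3 19, N6 38; go to N7.
At N7 the remaining stops are N6 26, N3 28; go to N6.
At N6 the remaining stops are N3 39; go to N3.
Return N3→Hub: 25.
Total = 13 + 3 + 5 + 13 + 17 + 26 + 39 + 25 = 141.

Total distance 141 miles via the nearest-neighbour route Hub → N1 → N4 → N2 → N5 → N7 → N6 → N3 → Hub.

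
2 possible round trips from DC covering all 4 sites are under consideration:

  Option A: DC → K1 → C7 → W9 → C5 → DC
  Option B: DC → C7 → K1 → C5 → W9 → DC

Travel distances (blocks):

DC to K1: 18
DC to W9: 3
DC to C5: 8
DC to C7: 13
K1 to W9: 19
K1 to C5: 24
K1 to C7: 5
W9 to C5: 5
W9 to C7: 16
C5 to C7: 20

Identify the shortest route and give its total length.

Shortest is Option B, total 50 blocks.

Option A: 18 + 5 + 16 + 5 + 8 = 52
Option B: 13 + 5 + 24 + 5 + 3 = 50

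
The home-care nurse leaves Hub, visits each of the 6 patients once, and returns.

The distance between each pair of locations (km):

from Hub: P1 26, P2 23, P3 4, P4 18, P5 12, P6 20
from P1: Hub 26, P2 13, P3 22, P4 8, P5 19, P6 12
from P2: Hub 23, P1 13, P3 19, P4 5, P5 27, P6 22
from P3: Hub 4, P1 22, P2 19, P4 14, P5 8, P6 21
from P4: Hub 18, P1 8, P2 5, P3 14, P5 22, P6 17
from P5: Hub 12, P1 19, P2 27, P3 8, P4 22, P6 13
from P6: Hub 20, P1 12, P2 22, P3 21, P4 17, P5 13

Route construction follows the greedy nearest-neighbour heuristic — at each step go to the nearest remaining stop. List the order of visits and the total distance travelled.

At Hub the remaining stops are P3 4, P5 12, P4 18, P6 20, P2 23, P1 26; go to P3.
At P3 the remaining stops are P5 8, P4 14, P2 19, P6 21, P1 22; go to P5.
At P5 the remaining stops are P6 13, P1 19, P4 22, P2 27; go to P6.
At P6 the remaining stops are P1 12, P4 17, P2 22; go to P1.
At P1 the remaining stops are P4 8, P2 13; go to P4.
At P4 the remaining stops are P2 5; go to P2.
Return P2→Hub: 23.
Total = 4 + 8 + 13 + 12 + 8 + 5 + 23 = 73.

Nearest-neighbour total = 73 km; route Hub → P3 → P5 → P6 → P1 → P4 → P2 → Hub.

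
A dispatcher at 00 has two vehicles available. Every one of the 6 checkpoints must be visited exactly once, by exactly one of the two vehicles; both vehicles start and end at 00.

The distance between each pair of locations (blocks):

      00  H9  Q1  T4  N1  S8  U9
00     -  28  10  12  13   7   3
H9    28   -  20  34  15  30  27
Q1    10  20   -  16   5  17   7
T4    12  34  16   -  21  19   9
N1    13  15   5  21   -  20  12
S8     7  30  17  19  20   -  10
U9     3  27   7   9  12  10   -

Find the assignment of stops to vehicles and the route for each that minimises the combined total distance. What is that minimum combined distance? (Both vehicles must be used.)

Check every non-empty split of the stops between the two vehicles; for each half take its own optimal tour:
  {H9} + {Q1, T4, N1, S8, U9}: 56 + 60 = 116
  {Q1} + {H9, T4, N1, S8, U9}: 20 + 85 = 105
  {H9, Q1} + {T4, N1, S8, U9}: 58 + 60 = 118
  {T4} + {H9, Q1, N1, S8, U9}: 24 + 67 = 91
  {H9, T4} + {Q1, N1, S8, U9}: 74 + 42 = 116
  {Q1, T4} + {H9, N1, S8, U9}: 38 + 67 = 105
  … (31 splits in total)
  {S8} + {H9, Q1, T4, N1, U9}: 14 + 76 = 90  ← best
Best: vehicle 1 00 → S8 → 00 = 14; vehicle 2 00 → H9 → N1 → Q1 → T4 → U9 → 00 = 76; combined 90.

Minimum combined distance: 90 blocks.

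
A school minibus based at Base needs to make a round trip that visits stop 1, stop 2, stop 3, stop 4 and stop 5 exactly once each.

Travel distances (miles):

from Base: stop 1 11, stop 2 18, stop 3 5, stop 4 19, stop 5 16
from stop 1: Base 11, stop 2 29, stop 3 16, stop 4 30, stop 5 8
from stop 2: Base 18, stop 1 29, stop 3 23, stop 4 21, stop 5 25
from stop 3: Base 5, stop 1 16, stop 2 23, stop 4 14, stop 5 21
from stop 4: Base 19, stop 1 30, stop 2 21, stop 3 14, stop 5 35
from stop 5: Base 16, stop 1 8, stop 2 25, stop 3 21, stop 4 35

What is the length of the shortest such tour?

With 5 stops there are 5!/2 = 60 distinct round trips (a route and its reverse cost the same).
Base → stop 1 → stop 2 → stop 3 → stop 4 → stop 5 → Base: 11+29+23+14+35+16 = 128
Base → stop 1 → stop 2 → stop 3 → stop 5 → stop 4 → Base: 11+29+23+21+35+19 = 138
Base → stop 1 → stop 2 → stop 4 → stop 3 → stop 5 → Base: 11+29+21+14+21+16 = 112
Base → stop 1 → stop 2 → stop 4 → stop 5 → stop 3 → Base: 11+29+21+35+21+5 = 122
Base → stop 1 → stop 2 → stop 5 → stop 3 → stop 4 → Base: 11+29+25+21+14+19 = 119
Base → stop 1 → stop 2 → stop 5 → stop 4 → stop 3 → Base: 11+29+25+35+14+5 = 119
Base → stop 1 → stop 3 → stop 2 → stop 4 → stop 5 → Base: 11+16+23+21+35+16 = 122
Base → stop 1 → stop 3 → stop 2 → stop 5 → stop 4 → Base: 11+16+23+25+35+19 = 129
Base → stop 1 → stop 3 → stop 4 → stop 2 → stop 5 → Base: 11+16+14+21+25+16 = 103
Base → stop 1 → stop 3 → stop 4 → stop 5 → stop 2 → Base: 11+16+14+35+25+18 = 119
Base → stop 1 → stop 3 → stop 5 → stop 2 → stop 4 → Base: 11+16+21+25+21+19 = 113
Base → stop 1 → stop 3 → stop 5 → stop 4 → stop 2 → Base: 11+16+21+35+21+18 = 122
Base → stop 1 → stop 4 → stop 2 → stop 3 → stop 5 → Base: 11+30+21+23+21+16 = 122
Base → stop 1 → stop 4 → stop 2 → stop 5 → stop 3 → Base: 11+30+21+25+21+5 = 113
… (46 more)
Base → stop 1 → stop 5 → stop 2 → stop 4 → stop 3 → Base: 11+8+25+21+14+5 = 84  ← best
The minimum is 84.
One optimal route: Base → stop 1 → stop 5 → stop 2 → stop 4 → stop 3 → Base (or its reverse).

Shortest round trip = 84 miles.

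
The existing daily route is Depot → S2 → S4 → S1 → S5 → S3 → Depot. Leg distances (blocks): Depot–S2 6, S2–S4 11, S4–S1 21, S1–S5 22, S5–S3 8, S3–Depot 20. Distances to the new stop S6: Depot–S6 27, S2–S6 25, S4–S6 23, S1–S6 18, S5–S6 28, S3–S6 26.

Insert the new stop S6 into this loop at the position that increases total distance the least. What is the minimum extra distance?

Adding 20 blocks by placing S6 on the S4–S1 leg.

Insertion cost between consecutive stops i–j is d(i,S6) + d(S6,j) − d(i,j):
  between Depot and S2: 27 + 25 − 6 = 46
  between S2 and S4: 25 + 23 − 11 = 37
  between S4 and S1: 23 + 18 − 21 = 20
  between S1 and S5: 18 + 28 − 22 = 24
  between S5 and S3: 28 + 26 − 8 = 46
  between S3 and Depot: 26 + 27 − 20 = 33
Cheapest insertion is between S4 and S1, adding 20.
New total = 88 + 20 = 108.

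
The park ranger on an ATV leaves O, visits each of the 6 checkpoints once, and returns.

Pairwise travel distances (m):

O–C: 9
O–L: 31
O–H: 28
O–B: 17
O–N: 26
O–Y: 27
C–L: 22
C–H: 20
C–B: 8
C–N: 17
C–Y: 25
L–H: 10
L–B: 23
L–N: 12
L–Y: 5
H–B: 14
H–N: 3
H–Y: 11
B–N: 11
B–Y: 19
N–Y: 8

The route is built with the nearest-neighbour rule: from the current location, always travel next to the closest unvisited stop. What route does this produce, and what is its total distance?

Nearest-neighbour total = 73 m; route O → C → B → N → H → L → Y → O.

At O the remaining stops are C 9, B 17, N 26, Y 27, H 28, L 31; go to C.
At C the remaining stops are B 8, N 17, H 20, L 22, Y 25; go to B.
At B the remaining stops are N 11, H 14, Y 19, L 23; go to N.
At N the remaining stops are H 3, Y 8, L 12; go to H.
At H the remaining stops are L 10, Y 11; go to L.
At L the remaining stops are Y 5; go to Y.
Return Y→O: 27.
Total = 9 + 8 + 11 + 3 + 10 + 5 + 27 = 73.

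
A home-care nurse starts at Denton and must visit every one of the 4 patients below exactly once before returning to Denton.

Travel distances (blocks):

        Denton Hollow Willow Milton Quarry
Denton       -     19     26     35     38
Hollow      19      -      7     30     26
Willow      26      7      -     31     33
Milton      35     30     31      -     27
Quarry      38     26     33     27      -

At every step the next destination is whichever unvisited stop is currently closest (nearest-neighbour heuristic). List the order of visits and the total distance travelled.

At Denton the remaining stops are Hollow 19, Willow 26, Milton 35, Quarry 38; go to Hollow.
At Hollow the remaining stops are Willow 7, Quarry 26, Milton 30; go to Willow.
At Willow the remaining stops are Milton 31, Quarry 33; go to Milton.
At Milton the remaining stops are Quarry 27; go to Quarry.
Return Quarry→Denton: 38.
Total = 19 + 7 + 31 + 27 + 38 = 122.

Nearest-neighbour total = 122 blocks; route Denton → Hollow → Willow → Milton → Quarry → Denton.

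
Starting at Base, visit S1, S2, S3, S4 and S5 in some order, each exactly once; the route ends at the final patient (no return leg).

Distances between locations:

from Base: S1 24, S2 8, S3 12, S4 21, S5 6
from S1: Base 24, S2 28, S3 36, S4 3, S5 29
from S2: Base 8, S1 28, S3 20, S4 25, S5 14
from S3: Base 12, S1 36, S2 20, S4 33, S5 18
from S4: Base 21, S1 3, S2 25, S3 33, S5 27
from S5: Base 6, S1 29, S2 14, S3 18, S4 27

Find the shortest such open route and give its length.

72 — the minimum one-way total.

There are 5! = 120 possible orderings.
Base → S1 → S2 → S3 → S4 → S5: 24+28+20+33+27 = 132
Base → S1 → S2 → S3 → S5 → S4: 24+28+20+18+27 = 117
Base → S1 → S2 → S4 → S3 → S5: 24+28+25+33+18 = 128
Base → S1 → S2 → S4 → S5 → S3: 24+28+25+27+18 = 122
Base → S1 → S2 → S5 → S3 → S4: 24+28+14+18+33 = 117
Base → S1 → S2 → S5 → S4 → S3: 24+28+14+27+33 = 126
Base → S1 → S3 → S2 → S4 → S5: 24+36+20+25+27 = 132
Base → S1 → S3 → S2 → S5 → S4: 24+36+20+14+27 = 121
Base → S1 → S3 → S4 → S2 → S5: 24+36+33+25+14 = 132
Base → S1 → S3 → S4 → S5 → S2: 24+36+33+27+14 = 134
Base → S1 → S3 → S5 → S2 → S4: 24+36+18+14+25 = 117
Base → S1 → S3 → S5 → S4 → S2: 24+36+18+27+25 = 130
Base → S1 → S4 → S2 → S3 → S5: 24+3+25+20+18 = 90
Base → S1 → S4 → S2 → S5 → S3: 24+3+25+14+18 = 84
… (106 more)
Base → S3 → S5 → S2 → S4 → S1: 12+18+14+25+3 = 72  ← best
The minimum is 72.
One shortest path: Base → S3 → S5 → S2 → S4 → S1.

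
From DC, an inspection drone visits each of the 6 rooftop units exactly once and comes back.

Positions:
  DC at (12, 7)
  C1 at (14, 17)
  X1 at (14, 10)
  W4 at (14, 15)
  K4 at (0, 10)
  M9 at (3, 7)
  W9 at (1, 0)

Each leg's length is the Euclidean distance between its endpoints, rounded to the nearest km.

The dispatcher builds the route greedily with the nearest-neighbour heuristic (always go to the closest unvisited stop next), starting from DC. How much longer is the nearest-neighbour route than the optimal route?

The nearest-neighbour route is 2 km longer than optimal.

DC: X1=4, W4=8, M9=9, C1=10, K4=12, W9=13 ⇒ X1
X1: W4=5, C1=7, M9=11, K4=14, W9=16 ⇒ W4
W4: C1=2, M9=14, K4=15, W9=20 ⇒ C1
C1: M9=15, K4=16, W9=21 ⇒ M9
M9: K4=4, W9=7 ⇒ K4
K4: W9=10 ⇒ W9
NN route DC → X1 → W4 → C1 → M9 → K4 → W9 → DC costs 53.
Optimal: DC → X1 → W4 → C1 → K4 → M9 → W9 → DC costs 51 (by enumerating all 360 distinct tours).
Excess = 53 − 51 = 2.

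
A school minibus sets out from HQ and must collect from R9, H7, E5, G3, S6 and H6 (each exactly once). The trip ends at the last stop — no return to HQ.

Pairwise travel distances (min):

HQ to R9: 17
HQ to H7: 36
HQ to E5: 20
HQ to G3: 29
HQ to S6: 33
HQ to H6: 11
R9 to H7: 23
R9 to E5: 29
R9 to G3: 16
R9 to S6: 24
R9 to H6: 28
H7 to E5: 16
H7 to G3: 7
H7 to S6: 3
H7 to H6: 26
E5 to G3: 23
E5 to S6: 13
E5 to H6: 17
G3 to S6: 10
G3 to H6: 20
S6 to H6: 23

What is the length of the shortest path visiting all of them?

There are 6! = 720 possible orderings.
HQ → R9 → H7 → E5 → G3 → S6 → H6: 17+23+16+23+10+23 = 112
HQ → R9 → H7 → E5 → G3 → H6 → S6: 17+23+16+23+20+23 = 122
HQ → R9 → H7 → E5 → S6 → G3 → H6: 17+23+16+13+10+20 = 99
HQ → R9 → H7 → E5 → S6 → H6 → G3: 17+23+16+13+23+20 = 112
HQ → R9 → H7 → E5 → H6 → G3 → S6: 17+23+16+17+20+10 = 103
HQ → R9 → H7 → E5 → H6 → S6 → G3: 17+23+16+17+23+10 = 106
HQ → R9 → H7 → G3 → E5 → S6 → H6: 17+23+7+23+13+23 = 106
HQ → R9 → H7 → G3 → E5 → H6 → S6: 17+23+7+23+17+23 = 110
… (712 more)
HQ → H6 → E5 → S6 → H7 → G3 → R9: 11+17+13+3+7+16 = 67  ← best
The minimum is 67.
One shortest path: HQ → H6 → E5 → S6 → H7 → G3 → R9.

Minimum one-way distance = 67 min.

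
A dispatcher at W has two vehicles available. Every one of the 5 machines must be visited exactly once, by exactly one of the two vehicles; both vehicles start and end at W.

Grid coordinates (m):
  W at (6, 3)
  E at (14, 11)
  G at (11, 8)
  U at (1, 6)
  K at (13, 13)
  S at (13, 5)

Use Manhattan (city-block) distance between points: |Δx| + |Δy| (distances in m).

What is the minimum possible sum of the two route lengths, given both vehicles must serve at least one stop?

Minimum combined distance: 52 m.

There are 2^4 − 1 = 15 ways to divide the 5 stops into two non-empty groups. For each, the best each vehicle can do is its own shortest tour through its group:
  {E} + {G, U, K, S}: 32 + 44 = 76
  {G} + {E, U, K, S}: 20 + 46 = 66
  {E, G} + {U, K, S}: 32 + 44 = 76
  {U} + {E, G, K, S}: 16 + 36 = 52
  {E, U} + {G, K, S}: 42 + 34 = 76
  {G, U} + {E, K, S}: 30 + 36 = 66
  … (15 splits in total)
Best: vehicle 1 W → U → W = 16; vehicle 2 W → G → E → K → S → W = 36; combined 52.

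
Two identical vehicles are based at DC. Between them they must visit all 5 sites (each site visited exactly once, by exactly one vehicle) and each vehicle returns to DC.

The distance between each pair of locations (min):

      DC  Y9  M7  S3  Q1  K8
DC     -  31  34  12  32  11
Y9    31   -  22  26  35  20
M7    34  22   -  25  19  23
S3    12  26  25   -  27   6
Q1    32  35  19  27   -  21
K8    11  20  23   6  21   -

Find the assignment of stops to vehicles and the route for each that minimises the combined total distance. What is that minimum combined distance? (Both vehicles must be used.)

There are 2^4 − 1 = 15 ways to divide the 5 stops into two non-empty groups. For each, the best each vehicle can do is its own shortest tour through its group:
  {Y9} + {M7, S3, Q1, K8}: 62 + 88 = 150
  {M7} + {Y9, S3, Q1, K8}: 68 + 105 = 173
  {Y9, M7} + {S3, Q1, K8}: 87 + 71 = 158
  {S3} + {Y9, M7, Q1, K8}: 24 + 104 = 128
  {Y9, S3} + {M7, Q1, K8}: 69 + 85 = 154
  {M7, S3} + {Y9, Q1, K8}: 71 + 98 = 169
  … (15 splits in total)
Best: vehicle 1 DC → S3 → DC = 24; vehicle 2 DC → Y9 → M7 → Q1 → K8 → DC = 104; combined 128.

Minimum combined distance: 128 min.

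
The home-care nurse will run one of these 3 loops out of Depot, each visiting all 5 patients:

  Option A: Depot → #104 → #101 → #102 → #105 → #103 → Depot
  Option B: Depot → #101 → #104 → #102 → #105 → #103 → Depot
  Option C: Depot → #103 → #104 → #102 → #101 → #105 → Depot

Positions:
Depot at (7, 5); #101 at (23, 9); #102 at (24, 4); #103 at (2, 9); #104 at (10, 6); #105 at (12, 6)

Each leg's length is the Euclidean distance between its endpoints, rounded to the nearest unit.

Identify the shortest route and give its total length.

49 — Option A is the shortest.

Option A: 3 + 13 + 5 + 12 + 10 + 6 = 49
Option B: 16 + 13 + 14 + 12 + 10 + 6 = 71
Option C: 6 + 9 + 14 + 5 + 11 + 5 = 50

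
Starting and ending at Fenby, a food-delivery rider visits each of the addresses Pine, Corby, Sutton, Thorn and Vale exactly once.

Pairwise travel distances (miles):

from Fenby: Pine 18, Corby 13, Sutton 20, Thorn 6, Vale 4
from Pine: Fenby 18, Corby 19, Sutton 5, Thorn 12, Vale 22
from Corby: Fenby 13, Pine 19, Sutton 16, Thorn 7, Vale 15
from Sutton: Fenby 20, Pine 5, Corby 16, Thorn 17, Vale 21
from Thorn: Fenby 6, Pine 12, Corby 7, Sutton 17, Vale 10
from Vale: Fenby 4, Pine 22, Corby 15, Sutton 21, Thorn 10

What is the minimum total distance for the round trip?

Minimum total distance: 58 miles.

With 5 stops there are 5!/2 = 60 distinct round trips (a route and its reverse cost the same).
Fenby → Pine → Corby → Sutton → Thorn → Vale → Fenby: 18+19+16+17+10+4 = 84
Fenby → Pine → Corby → Sutton → Vale → Thorn → Fenby: 18+19+16+21+10+6 = 90
Fenby → Pine → Corby → Thorn → Sutton → Vale → Fenby: 18+19+7+17+21+4 = 86
Fenby → Pine → Corby → Thorn → Vale → Sutton → Fenby: 18+19+7+10+21+20 = 95
Fenby → Pine → Corby → Vale → Sutton → Thorn → Fenby: 18+19+15+21+17+6 = 96
Fenby → Pine → Corby → Vale → Thorn → Sutton → Fenby: 18+19+15+10+17+20 = 99
Fenby → Pine → Sutton → Corby → Thorn → Vale → Fenby: 18+5+16+7+10+4 = 60
Fenby → Pine → Sutton → Corby → Vale → Thorn → Fenby: 18+5+16+15+10+6 = 70
Fenby → Pine → Sutton → Thorn → Corby → Vale → Fenby: 18+5+17+7+15+4 = 66
Fenby → Pine → Sutton → Thorn → Vale → Corby → Fenby: 18+5+17+10+15+13 = 78
Fenby → Pine → Sutton → Vale → Corby → Thorn → Fenby: 18+5+21+15+7+6 = 72
Fenby → Pine → Sutton → Vale → Thorn → Corby → Fenby: 18+5+21+10+7+13 = 74
Fenby → Pine → Thorn → Corby → Sutton → Vale → Fenby: 18+12+7+16+21+4 = 78
Fenby → Pine → Thorn → Corby → Vale → Sutton → Fenby: 18+12+7+15+21+20 = 93
… (46 more)
Fenby → Thorn → Pine → Sutton → Corby → Vale → Fenby: 6+12+5+16+15+4 = 58  ← best
The minimum is 58.
One optimal route: Fenby → Thorn → Pine → Sutton → Corby → Vale → Fenby (or its reverse).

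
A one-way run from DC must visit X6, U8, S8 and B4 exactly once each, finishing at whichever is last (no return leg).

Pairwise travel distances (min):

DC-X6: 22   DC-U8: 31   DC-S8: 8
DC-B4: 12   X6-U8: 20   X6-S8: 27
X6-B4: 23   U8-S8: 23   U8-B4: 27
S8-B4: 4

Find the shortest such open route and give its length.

Minimum one-way distance = 55 min.

There are 4! = 24 possible orderings.
DC - X6 - U8 - S8 - B4: 22+20+23+4 = 69
DC - X6 - U8 - B4 - S8: 22+20+27+4 = 73
DC - X6 - S8 - U8 - B4: 22+27+23+27 = 99
DC - X6 - S8 - B4 - U8: 22+27+4+27 = 80
DC - X6 - B4 - U8 - S8: 22+23+27+23 = 95
DC - X6 - B4 - S8 - U8: 22+23+4+23 = 72
DC - U8 - X6 - S8 - B4: 31+20+27+4 = 82
DC - U8 - X6 - B4 - S8: 31+20+23+4 = 78
DC - U8 - S8 - X6 - B4: 31+23+27+23 = 104
DC - U8 - S8 - B4 - X6: 31+23+4+23 = 81
DC - U8 - B4 - X6 - S8: 31+27+23+27 = 108
DC - U8 - B4 - S8 - X6: 31+27+4+27 = 89
DC - S8 - X6 - U8 - B4: 8+27+20+27 = 82
DC - S8 - X6 - B4 - U8: 8+27+23+27 = 85
… (10 more)
DC - S8 - B4 - X6 - U8: 8+4+23+20 = 55  ← best
The minimum is 55.
One shortest path: DC → S8 → B4 → X6 → U8.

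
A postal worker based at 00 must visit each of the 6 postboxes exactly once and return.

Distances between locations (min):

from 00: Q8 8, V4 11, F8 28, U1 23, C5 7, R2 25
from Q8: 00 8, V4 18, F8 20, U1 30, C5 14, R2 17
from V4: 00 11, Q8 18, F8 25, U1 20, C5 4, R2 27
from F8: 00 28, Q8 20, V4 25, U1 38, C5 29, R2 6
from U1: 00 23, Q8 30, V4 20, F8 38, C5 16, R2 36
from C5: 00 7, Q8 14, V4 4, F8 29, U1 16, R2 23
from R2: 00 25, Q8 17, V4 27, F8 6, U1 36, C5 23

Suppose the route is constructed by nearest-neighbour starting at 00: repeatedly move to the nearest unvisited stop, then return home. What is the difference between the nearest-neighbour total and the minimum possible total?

00: C5=7, Q8=8, V4=11, U1=23, R2=25, F8=28 ⇒ C5
C5: V4=4, Q8=14, U1=16, R2=23, F8=29 ⇒ V4
V4: Q8=18, U1=20, F8=25, R2=27 ⇒ Q8
Q8: R2=17, F8=20, U1=30 ⇒ R2
R2: F8=6, U1=36 ⇒ F8
F8: U1=38 ⇒ U1
NN route 00 → C5 → V4 → Q8 → R2 → F8 → U1 → 00 costs 113.
Optimal: 00 → Q8 → R2 → F8 → V4 → U1 → C5 → 00 costs 99 (by enumerating all 360 distinct tours).
Excess = 113 − 99 = 14.

Excess over optimum: 14 min.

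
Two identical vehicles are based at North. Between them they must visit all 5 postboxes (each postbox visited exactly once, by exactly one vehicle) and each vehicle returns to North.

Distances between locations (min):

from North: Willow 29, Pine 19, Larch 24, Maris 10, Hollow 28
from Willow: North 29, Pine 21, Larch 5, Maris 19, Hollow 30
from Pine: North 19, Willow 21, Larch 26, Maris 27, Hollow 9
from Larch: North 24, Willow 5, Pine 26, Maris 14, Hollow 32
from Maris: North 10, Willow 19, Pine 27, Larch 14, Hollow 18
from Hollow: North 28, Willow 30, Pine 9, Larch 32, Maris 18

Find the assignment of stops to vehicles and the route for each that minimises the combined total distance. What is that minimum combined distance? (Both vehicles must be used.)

Minimum combined distance: 107 min.

There are 2^4 − 1 = 15 ways to divide the 5 stops into two non-empty groups. For each, the best each vehicle can do is its own shortest tour through its group:
  {Willow} + {Pine, Larch, Maris, Hollow}: 58 + 84 = 142
  {Pine} + {Willow, Larch, Maris, Hollow}: 38 + 87 = 125
  {Willow, Pine} + {Larch, Maris, Hollow}: 69 + 84 = 153
  {Larch} + {Willow, Pine, Maris, Hollow}: 48 + 87 = 135
  {Willow, Larch} + {Pine, Maris, Hollow}: 58 + 56 = 114
  {Pine, Larch} + {Willow, Maris, Hollow}: 69 + 87 = 156
  … (15 splits in total)
  {Maris} + {Willow, Pine, Larch, Hollow}: 20 + 87 = 107  ← best
Best: vehicle 1 North → Maris → North = 20; vehicle 2 North → Pine → Hollow → Willow → Larch → North = 87; combined 107.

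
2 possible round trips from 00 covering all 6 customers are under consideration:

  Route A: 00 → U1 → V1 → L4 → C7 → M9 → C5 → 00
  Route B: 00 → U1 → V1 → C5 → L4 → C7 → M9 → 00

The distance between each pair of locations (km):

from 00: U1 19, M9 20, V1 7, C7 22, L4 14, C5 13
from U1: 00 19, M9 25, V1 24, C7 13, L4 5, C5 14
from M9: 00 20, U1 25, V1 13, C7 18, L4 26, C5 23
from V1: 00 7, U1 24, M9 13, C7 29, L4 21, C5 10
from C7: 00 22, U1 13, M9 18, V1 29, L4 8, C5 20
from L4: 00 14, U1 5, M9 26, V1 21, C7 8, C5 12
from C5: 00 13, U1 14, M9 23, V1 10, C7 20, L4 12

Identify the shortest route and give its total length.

Route A: 19 + 24 + 21 + 8 + 18 + 23 + 13 = 126
Route B: 19 + 24 + 10 + 12 + 8 + 18 + 20 = 111

Shortest is Route B, total 111 km.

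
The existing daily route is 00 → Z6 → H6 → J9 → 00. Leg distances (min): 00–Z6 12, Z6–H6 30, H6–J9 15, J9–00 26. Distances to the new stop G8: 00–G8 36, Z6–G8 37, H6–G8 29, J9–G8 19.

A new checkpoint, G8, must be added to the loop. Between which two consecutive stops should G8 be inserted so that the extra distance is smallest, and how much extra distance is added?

Insertion cost between consecutive stops i–j is d(i,G8) + d(G8,j) − d(i,j):
  between 00 and Z6: 36 + 37 − 12 = 61
  between Z6 and H6: 37 + 29 − 30 = 36
  between H6 and J9: 29 + 19 − 15 = 33
  between J9 and 00: 19 + 36 − 26 = 29
Cheapest insertion is between J9 and 00, adding 29.
New total = 83 + 29 = 112.

Minimum extra distance: 29 min, inserting G8 between J9 and 00.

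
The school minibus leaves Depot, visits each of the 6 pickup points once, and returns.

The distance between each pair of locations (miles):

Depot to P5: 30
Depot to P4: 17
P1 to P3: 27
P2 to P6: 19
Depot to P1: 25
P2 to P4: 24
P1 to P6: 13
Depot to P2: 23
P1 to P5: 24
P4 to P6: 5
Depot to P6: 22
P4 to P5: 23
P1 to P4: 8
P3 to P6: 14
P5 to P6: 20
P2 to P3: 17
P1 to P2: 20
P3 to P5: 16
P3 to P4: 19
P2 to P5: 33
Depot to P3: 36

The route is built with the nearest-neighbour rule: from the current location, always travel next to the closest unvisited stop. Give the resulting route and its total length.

Total distance 118 miles via the nearest-neighbour route Depot → P4 → P6 → P1 → P2 → P3 → P5 → Depot.

Depot → [P4:17 / P6:22 / P2:23 / P1:25 / P5:30 / P3:36] → P4 (17)
P4 → [P6:5 / P1:8 / P3:19 / P5:23 / P2:24] → P6 (5)
P6 → [P1:13 / P3:14 / P2:19 / P5:20] → P1 (13)
P1 → [P2:20 / P5:24 / P3:27] → P2 (20)
P2 → [P3:17 / P5:33] → P3 (17)
P3 → [P5:16] → P5 (16)
Return P5→Depot: 30.
Total = 17 + 5 + 13 + 20 + 17 + 16 + 30 = 118.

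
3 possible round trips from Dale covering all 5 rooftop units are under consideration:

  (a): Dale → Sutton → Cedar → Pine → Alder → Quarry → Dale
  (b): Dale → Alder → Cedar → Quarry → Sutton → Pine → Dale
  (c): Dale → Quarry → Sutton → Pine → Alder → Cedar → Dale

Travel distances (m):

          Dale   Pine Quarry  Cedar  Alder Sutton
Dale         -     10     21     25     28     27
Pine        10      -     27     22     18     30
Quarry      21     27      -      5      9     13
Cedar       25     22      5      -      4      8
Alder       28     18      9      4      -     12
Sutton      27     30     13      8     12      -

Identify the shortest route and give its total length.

Shortest is (b), total 90 m.

(a): 27 + 8 + 22 + 18 + 9 + 21 = 105
(b): 28 + 4 + 5 + 13 + 30 + 10 = 90
(c): 21 + 13 + 30 + 18 + 4 + 25 = 111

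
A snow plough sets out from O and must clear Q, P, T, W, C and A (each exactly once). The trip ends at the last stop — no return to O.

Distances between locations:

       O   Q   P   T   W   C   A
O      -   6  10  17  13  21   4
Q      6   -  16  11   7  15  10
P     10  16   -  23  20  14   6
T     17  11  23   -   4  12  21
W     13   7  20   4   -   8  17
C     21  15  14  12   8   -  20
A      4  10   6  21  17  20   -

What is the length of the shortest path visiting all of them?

Minimum one-way distance = 47.

There are 6! = 720 possible orderings.
O→Q→P→T→W→C→A: 6+16+23+4+8+20 = 77
O→Q→P→T→W→A→C: 6+16+23+4+17+20 = 86
O→Q→P→T→C→W→A: 6+16+23+12+8+17 = 82
O→Q→P→T→C→A→W: 6+16+23+12+20+17 = 94
O→Q→P→T→A→W→C: 6+16+23+21+17+8 = 91
O→Q→P→T→A→C→W: 6+16+23+21+20+8 = 94
O→Q→P→W→T→C→A: 6+16+20+4+12+20 = 78
O→Q→P→W→T→A→C: 6+16+20+4+21+20 = 87
… (712 more)
O→A→P→C→T→W→Q: 4+6+14+12+4+7 = 47  ← best
The minimum is 47.
One shortest path: O → A → P → C → T → W → Q.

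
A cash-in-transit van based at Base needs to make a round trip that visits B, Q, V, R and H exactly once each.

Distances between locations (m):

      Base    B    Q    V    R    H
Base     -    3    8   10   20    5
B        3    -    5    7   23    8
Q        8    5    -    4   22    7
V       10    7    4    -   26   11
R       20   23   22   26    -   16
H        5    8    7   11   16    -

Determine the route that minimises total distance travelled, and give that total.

Base - B - Q - V - R - H - Base: 3+5+4+26+16+5 = 59
Base - B - Q - V - H - R - Base: 3+5+4+11+16+20 = 59
Base - B - Q - R - V - H - Base: 3+5+22+26+11+5 = 72
Base - B - Q - R - H - V - Base: 3+5+22+16+11+10 = 67
Base - B - Q - H - V - R - Base: 3+5+7+11+26+20 = 72
Base - B - Q - H - R - V - Base: 3+5+7+16+26+10 = 67
Base - B - V - Q - R - H - Base: 3+7+4+22+16+5 = 57
Base - B - V - Q - H - R - Base: 3+7+4+7+16+20 = 57
Base - B - V - R - Q - H - Base: 3+7+26+22+7+5 = 70
Base - B - V - R - H - Q - Base: 3+7+26+16+7+8 = 67
Base - B - V - H - Q - R - Base: 3+7+11+7+22+20 = 70
Base - B - V - H - R - Q - Base: 3+7+11+16+22+8 = 67
Base - B - R - Q - V - H - Base: 3+23+22+4+11+5 = 68
Base - B - R - Q - H - V - Base: 3+23+22+7+11+10 = 76
… (46 more)
The minimum is 57.
One optimal route: Base → B → V → Q → R → H → Base (or its reverse).

Minimum total distance: 57 m.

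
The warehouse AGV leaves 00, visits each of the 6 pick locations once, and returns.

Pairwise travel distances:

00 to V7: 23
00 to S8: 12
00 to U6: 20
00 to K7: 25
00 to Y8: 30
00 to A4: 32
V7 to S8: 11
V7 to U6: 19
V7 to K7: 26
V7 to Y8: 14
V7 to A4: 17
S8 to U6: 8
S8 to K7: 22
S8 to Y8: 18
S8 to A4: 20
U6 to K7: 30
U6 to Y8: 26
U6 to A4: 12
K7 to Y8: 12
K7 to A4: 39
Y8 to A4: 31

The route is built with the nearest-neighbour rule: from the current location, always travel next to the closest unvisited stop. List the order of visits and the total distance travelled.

00 → [S8:12 / U6:20 / V7:23 / K7:25 / Y8:30 / A4:32] → S8 (12)
S8 → [U6:8 / V7:11 / Y8:18 / A4:20 / K7:22] → U6 (8)
U6 → [A4:12 / V7:19 / Y8:26 / K7:30] → A4 (12)
A4 → [V7:17 / Y8:31 / K7:39] → V7 (17)
V7 → [Y8:14 / K7:26] → Y8 (14)
Y8 → [K7:12] → K7 (12)
Return K7→00: 25.
Total = 12 + 8 + 12 + 17 + 14 + 12 + 25 = 100.

Total distance 100 via the nearest-neighbour route 00 → S8 → U6 → A4 → V7 → Y8 → K7 → 00.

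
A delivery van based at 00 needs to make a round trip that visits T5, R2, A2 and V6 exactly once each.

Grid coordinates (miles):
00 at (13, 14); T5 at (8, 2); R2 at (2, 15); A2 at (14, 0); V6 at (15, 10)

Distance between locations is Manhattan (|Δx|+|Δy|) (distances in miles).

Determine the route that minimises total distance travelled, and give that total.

56 miles — the shortest possible round trip.

00 → T5 → R2 → A2 → V6 → 00: 17+19+27+11+6 = 80
00 → T5 → R2 → V6 → A2 → 00: 17+19+18+11+15 = 80
00 → T5 → A2 → R2 → V6 → 00: 17+8+27+18+6 = 76
00 → T5 → A2 → V6 → R2 → 00: 17+8+11+18+12 = 66
00 → T5 → V6 → R2 → A2 → 00: 17+15+18+27+15 = 92
00 → T5 → V6 → A2 → R2 → 00: 17+15+11+27+12 = 82
00 → R2 → T5 → A2 → V6 → 00: 12+19+8+11+6 = 56
00 → R2 → T5 → V6 → A2 → 00: 12+19+15+11+15 = 72
00 → R2 → A2 → T5 → V6 → 00: 12+27+8+15+6 = 68
00 → R2 → V6 → T5 → A2 → 00: 12+18+15+8+15 = 68
00 → A2 → T5 → R2 → V6 → 00: 15+8+19+18+6 = 66
00 → A2 → R2 → T5 → V6 → 00: 15+27+19+15+6 = 82
The minimum is 56.
One optimal route: 00 → R2 → T5 → A2 → V6 → 00 (or its reverse).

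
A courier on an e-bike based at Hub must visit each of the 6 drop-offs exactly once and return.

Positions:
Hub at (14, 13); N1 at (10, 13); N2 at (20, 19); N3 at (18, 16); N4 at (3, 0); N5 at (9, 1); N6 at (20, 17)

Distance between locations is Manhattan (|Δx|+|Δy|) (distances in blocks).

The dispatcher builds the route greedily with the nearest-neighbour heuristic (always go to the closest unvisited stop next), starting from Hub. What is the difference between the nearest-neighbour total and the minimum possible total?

Hub: N1=4, N3=7, N6=10, N2=12, N5=17, N4=24 ⇒ N1
N1: N3=11, N5=13, N6=14, N2=16, N4=20 ⇒ N3
N3: N6=3, N2=5, N5=24, N4=31 ⇒ N6
N6: N2=2, N5=27, N4=34 ⇒ N2
N2: N5=29, N4=36 ⇒ N5
N5: N4=7 ⇒ N4
NN route Hub → N1 → N3 → N6 → N2 → N5 → N4 → Hub costs 80.
Optimal: Hub → N1 → N4 → N5 → N2 → N6 → N3 → Hub costs 72 (by enumerating all 360 distinct tours).
Excess = 80 − 72 = 8.

The nearest-neighbour route is 8 blocks longer than optimal.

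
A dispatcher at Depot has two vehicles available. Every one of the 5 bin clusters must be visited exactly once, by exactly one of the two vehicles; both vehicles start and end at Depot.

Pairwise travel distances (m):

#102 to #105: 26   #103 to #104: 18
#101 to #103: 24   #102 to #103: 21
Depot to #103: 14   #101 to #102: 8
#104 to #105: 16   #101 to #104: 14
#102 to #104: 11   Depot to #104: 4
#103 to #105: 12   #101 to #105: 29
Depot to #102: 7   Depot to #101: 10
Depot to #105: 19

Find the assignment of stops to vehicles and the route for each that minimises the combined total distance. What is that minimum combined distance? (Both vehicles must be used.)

Minimum combined distance: 71 m.

There are 2^4 − 1 = 15 ways to divide the 5 stops into two non-empty groups. For each, the best each vehicle can do is its own shortest tour through its group:
  {#101} + {#102, #103, #104, #105}: 20 + 60 = 80
  {#102} + {#101, #103, #104, #105}: 14 + 66 = 80
  {#101, #102} + {#103, #104, #105}: 25 + 46 = 71
  {#103} + {#101, #102, #104, #105}: 28 + 64 = 92
  {#101, #103} + {#102, #104, #105}: 48 + 53 = 101
  {#102, #103} + {#101, #104, #105}: 42 + 59 = 101
  … (15 splits in total)
Best: vehicle 1 Depot → #101 → #102 → Depot = 25; vehicle 2 Depot → #103 → #105 → #104 → Depot = 46; combined 71.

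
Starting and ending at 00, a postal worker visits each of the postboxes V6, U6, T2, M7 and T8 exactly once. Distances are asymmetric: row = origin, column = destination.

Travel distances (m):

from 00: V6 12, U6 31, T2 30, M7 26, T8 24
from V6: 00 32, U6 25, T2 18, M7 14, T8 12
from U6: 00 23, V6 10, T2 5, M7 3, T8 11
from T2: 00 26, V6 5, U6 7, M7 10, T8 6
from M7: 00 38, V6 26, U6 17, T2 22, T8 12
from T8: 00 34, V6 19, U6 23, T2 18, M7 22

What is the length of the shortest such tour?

86 m — the shortest possible round trip.

00→V6→U6→T2→M7→T8→00: 12+25+5+10+12+34 = 98
00→V6→U6→T2→T8→M7→00: 12+25+5+6+22+38 = 108
00→V6→U6→M7→T2→T8→00: 12+25+3+22+6+34 = 102
00→V6→U6→M7→T8→T2→00: 12+25+3+12+18+26 = 96
00→V6→U6→T8→T2→M7→00: 12+25+11+18+10+38 = 114
00→V6→U6→T8→M7→T2→00: 12+25+11+22+22+26 = 118
00→V6→T2→U6→M7→T8→00: 12+18+7+3+12+34 = 86
00→V6→T2→U6→T8→M7→00: 12+18+7+11+22+38 = 108
00→V6→T2→M7→U6→T8→00: 12+18+10+17+11+34 = 102
00→V6→T2→M7→T8→U6→00: 12+18+10+12+23+23 = 98
00→V6→T2→T8→U6→M7→00: 12+18+6+23+3+38 = 100
00→V6→T2→T8→M7→U6→00: 12+18+6+22+17+23 = 98
00→V6→M7→U6→T2→T8→00: 12+14+17+5+6+34 = 88
00→V6→M7→U6→T8→T2→00: 12+14+17+11+18+26 = 98
… (106 more)
The minimum is 86.
One optimal route: 00 → V6 → T2 → U6 → M7 → T8 → 00.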